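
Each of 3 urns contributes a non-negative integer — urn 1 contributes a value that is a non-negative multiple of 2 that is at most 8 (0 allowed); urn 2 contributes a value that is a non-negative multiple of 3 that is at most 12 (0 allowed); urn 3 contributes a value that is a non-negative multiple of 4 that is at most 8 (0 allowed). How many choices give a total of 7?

The generating function for the choices is (1 + q² + q⁴ + q⁶ + q⁸)·(1 + q³ + q⁶ + q⁹ + q¹²)·(1 + q⁴ + q⁸); the count is [q⁷].
(1 + q² + q⁴ + q⁶ + q⁸) has coefficients 1,0,1,0,1,0,1,0 for degrees 0…7.
(1 + q³ + q⁶ + q⁹ + q¹²) has coefficients 1,0,0,1,0,0,1,0 for degrees 0…7.
Finally multiplying by (1 + q⁴ + q⁸), the product of all factors after the first has coefficients 1,0,0,1,1,0,1,1 for degrees 0…7.
[q⁷] = 1·1 + 1·0 + 1·1 + 1·0 = 2.

2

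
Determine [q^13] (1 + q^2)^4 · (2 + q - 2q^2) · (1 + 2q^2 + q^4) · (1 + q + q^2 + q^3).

-21

(1 + q^2)^4 has coefficients 1,0,4,0,6,0,4,0,1 for degrees 0…8.
(2 + q - 2q^2) has coefficients 2,1,-2,0,0,0,0,0,0,0,0,0,0,0 for degrees 0…13.
Multiplying by (1 + 2q^2 + q^4) gives running coefficients 2,1,2,2,-2,1,-2,0,0,0,0,0,0,0 for degrees 0…13.
Finally multiplying by (1 + q + q^2 + q^3), the product of all factors after the first has coefficients 2,3,5,7,3,3,-1,-3,-1,-2,0,0,0,0 for degrees 0…13.
[q^13] = 1·0 + 4·0 + 6·(-2) + 4·(-3) + 1·3 = -21.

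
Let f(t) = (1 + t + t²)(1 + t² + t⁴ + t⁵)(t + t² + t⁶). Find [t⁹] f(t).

(1 + t + t²) has coefficients 1,1,1 for degrees 0…2.
(1 + t² + t⁴ + t⁵) has coefficients 1,0,1,0,1,1,0,0,0,0 for degrees 0…9.
Finally multiplying by (t + t² + t⁶), the product of all factors after the first has coefficients 0,1,1,1,1,1,3,1,1,0 for degrees 0…9.
[t⁹] = 1·0 + 1·1 + 1·1 = 2.

2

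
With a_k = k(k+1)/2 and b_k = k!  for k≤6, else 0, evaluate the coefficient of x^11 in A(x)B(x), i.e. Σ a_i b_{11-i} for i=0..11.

Write out a_i and b_{11-i} for i = 0,…,11 and sum the products.
Σ = 0·0 + 1·0 + 3·0 + 6·0 + 10·0 + 15·720 + 21·120 + 28·24 + 36·6 + 45·2 + 55·1 + 66·1 = 14419.

14419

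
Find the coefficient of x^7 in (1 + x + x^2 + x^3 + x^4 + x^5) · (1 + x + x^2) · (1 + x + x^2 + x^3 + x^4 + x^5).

(1 + x + x^2 + x^3 + x^4 + x^5) has coefficients 1,1,1,1,1,1 for degrees 0…5.
(1 + x + x^2) has coefficients 1,1,1,0,0,0,0,0 for degrees 0…7.
Finally multiplying by (1 + x + x^2 + x^3 + x^4 + x^5), the product of all factors after the first has coefficients 1,2,3,3,3,3,2,1 for degrees 0…7.
[x^7] = 1·1 + 1·2 + 1·3 + 1·3 + 1·3 + 1·3 = 15.

15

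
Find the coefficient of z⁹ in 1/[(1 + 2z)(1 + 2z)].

The denominator gives the recurrence a_n = −4a_(n−1) − 4a_(n−2) for n ≥ 2; the numerator fixes a_0 = 1, a_1 = -4.
Iterating: 1, -4, 12, -32, 80, -192, 448, -1024, 2304, -5120, so a_9 = -5120.

-5120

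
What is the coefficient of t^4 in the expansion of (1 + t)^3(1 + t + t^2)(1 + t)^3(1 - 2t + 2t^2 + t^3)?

19

(1 + t)^3 has coefficients 1,3,3,1 for degrees 0…3.
(1 + t + t^2) has coefficients 1,1,1,0,0 for degrees 0…4.
Multiplying by (1 + t)^3 gives running coefficients 1,4,7,7,4 for degrees 0…4.
Finally multiplying by (1 - 2t + 2t^2 + t^3), the product of all factors after the first has coefficients 1,2,1,2,8 for degrees 0…4.
[t^4] = 1·8 + 3·2 + 3·1 + 1·2 = 19.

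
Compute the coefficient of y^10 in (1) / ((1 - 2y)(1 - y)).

Partial fractions give a closed form: a_n = (2)·2^n + (-1)·1^n.
At n = 10: a_10 = 2047.

2047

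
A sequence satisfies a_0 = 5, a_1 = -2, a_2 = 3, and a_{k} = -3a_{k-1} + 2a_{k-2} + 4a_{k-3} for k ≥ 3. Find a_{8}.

-3247

The ordinary generating function has denominator 1 + 3t - 2t^2 - 4t^3.
Iterating the recurrence: a_0,…,a_{8} = 5, -2, 3, 7, -23, 95, -303, 1007, -3247.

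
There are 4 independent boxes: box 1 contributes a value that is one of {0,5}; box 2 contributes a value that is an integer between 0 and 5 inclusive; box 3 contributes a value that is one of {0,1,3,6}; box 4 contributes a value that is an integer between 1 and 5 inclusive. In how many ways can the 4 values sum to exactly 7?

17

The generating function for the choices is (1 + q^5)·(1 + q + q^2 + q^3 + q^4 + q^5)·(1 + q + q^3 + q^6)·(q + q^2 + q^3 + q^4 + q^5); the count is [q^7].
(1 + q^5) has coefficients 1,0,0,0,0,1 for degrees 0…5.
(1 + q + q^2 + q^3 + q^4 + q^5) has coefficients 1,1,1,1,1,1,0,0 for degrees 0…7.
Multiplying by (1 + q + q^3 + q^6) gives running coefficients 1,2,2,3,3,3,3,2 for degrees 0…7.
Finally multiplying by (q + q^2 + q^3 + q^4 + q^5), the product of all factors after the first has coefficients 0,1,3,5,8,11,13,14 for degrees 0…7.
[q^7] = 1·14 + 1·3 = 17.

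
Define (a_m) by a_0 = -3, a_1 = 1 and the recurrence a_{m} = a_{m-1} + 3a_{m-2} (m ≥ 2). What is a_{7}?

The ordinary generating function has denominator 1 - z - 3z^2.
Iterating the recurrence: a_0,…,a_{7} = -3, 1, -8, -5, -29, -44, -131, -263.

-263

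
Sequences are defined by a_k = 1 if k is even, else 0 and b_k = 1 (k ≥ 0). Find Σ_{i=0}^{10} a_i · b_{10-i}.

6

The convolution is the x^10 coefficient of A(x)B(x).
Σ = 1·1 + 0·1 + 1·1 + 0·1 + 1·1 + 0·1 + 1·1 + 0·1 + 1·1 + 0·1 + 1·1 = 6.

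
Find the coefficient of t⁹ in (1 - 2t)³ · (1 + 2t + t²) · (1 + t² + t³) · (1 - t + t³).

(1 - 2t)³ has coefficients 1,-6,12,-8 for degrees 0…3.
(1 + 2t + t²) has coefficients 1,2,1,0,0,0,0,0,0,0 for degrees 0…9.
Multiplying by (1 + t² + t³) gives running coefficients 1,2,2,3,3,1,0,0,0,0 for degrees 0…9.
Finally multiplying by (1 - t + t³), the product of all factors after the first has coefficients 1,1,0,2,2,0,2,3,1,0 for degrees 0…9.
[t⁹] = 1·0 − 6·1 + 12·3 − 8·2 = 14.

14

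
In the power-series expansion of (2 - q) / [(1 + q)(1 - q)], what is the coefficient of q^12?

Partial fractions give a closed form: a_n = (3/2)·(-1)^n + (1/2)·1^n.
At n = 12: a_12 = 2.

2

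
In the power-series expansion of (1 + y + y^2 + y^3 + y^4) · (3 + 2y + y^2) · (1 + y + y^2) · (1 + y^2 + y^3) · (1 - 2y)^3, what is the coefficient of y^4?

(1 + y + y^2 + y^3 + y^4) has coefficients 1,1,1,1,1 for degrees 0…4.
(3 + 2y + y^2) has coefficients 3,2,1,0,0 for degrees 0…4.
Multiplying by (1 + y + y^2) gives running coefficients 3,5,6,3,1 for degrees 0…4.
Multiplying by (1 + y^2 + y^3) gives running coefficients 3,5,9,11,12 for degrees 0…4.
Finally multiplying by (1 - 2y)^3, the product of all factors after the first has coefficients 3,-13,15,-7,14 for degrees 0…4.
[y^4] = 1·14 + 1·(-7) + 1·15 + 1·(-13) + 1·3 = 12.

12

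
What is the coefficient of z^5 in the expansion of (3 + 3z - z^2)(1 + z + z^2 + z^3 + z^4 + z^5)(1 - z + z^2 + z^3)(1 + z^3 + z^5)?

(3 + 3z - z^2) has coefficients 3,3,-1 for degrees 0…2.
(1 + z + z^2 + z^3 + z^4 + z^5) has coefficients 1,1,1,1,1,1 for degrees 0…5.
Multiplying by (1 - z + z^2 + z^3) gives running coefficients 1,0,1,2,2,2 for degrees 0…5.
Finally multiplying by (1 + z^3 + z^5), the product of all factors after the first has coefficients 1,0,1,3,2,4 for degrees 0…5.
[z^5] = 3·4 + 3·2 − 1·3 = 15.

15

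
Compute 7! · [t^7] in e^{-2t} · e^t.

The EGF product rule gives c_7 = Σ_{k_1+k_2=7} C(7; k_1,k_2) · ∏ g_i(k_i), where e^{-2t} gives (-2)^k; e^t gives (1)^k.
g_1(k) for k = 0…7: 1, -2, 4, -8, 16, -32, 64, -128.
g_2(k) for k = 0…7: 1, 1, 1, 1, 1, 1, 1, 1.
c_7 = Σ_k C(7,k)·g_1(k)·g_2(7−k) = 1·1·1 + 7·(-2)·1 + 21·4·1 + 35·(-8)·1 + 35·16·1 + 21·(-32)·1 + 7·64·1 + 1·(-128)·1 = 1 − 14 + 84 − 280 + 560 − 672 + 448 − 128 = -1.

-1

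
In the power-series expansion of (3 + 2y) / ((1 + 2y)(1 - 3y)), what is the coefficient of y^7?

4709

Partial fractions give a closed form: a_n = (4/5)·(-2)^n + (11/5)·3^n.
At n = 7: a_7 = 4709.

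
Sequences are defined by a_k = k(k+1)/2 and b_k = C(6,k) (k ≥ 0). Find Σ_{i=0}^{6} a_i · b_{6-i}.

432

The convolution is the x^6 coefficient of A(x)B(x).
Σ = 0·1 + 1·6 + 3·15 + 6·20 + 10·15 + 15·6 + 21·1 = 432.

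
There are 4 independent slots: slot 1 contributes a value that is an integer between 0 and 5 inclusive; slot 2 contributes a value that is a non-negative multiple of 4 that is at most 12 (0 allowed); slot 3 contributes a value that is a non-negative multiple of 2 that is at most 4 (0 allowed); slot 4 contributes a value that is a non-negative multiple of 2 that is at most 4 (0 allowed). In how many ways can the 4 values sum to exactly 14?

13

The generating function for the choices is (1 + y + y² + y³ + y⁴ + y⁵)·(1 + y⁴ + y⁸ + y¹²)·(1 + y² + y⁴)·(1 + y² + y⁴); the count is [y¹⁴].
(1 + y + y² + y³ + y⁴ + y⁵) has coefficients 1,1,1,1,1,1 for degrees 0…5.
(1 + y⁴ + y⁸ + y¹²) has coefficients 1,0,0,0,1,0,0,0,1,0,0,0,1,0,0 for degrees 0…14.
Multiplying by (1 + y² + y⁴) gives running coefficients 1,0,1,0,2,0,1,0,2,0,1,0,2,0,1 for degrees 0…14.
Finally multiplying by (1 + y² + y⁴), the product of all factors after the first has coefficients 1,0,2,0,4,0,4,0,5,0,4,0,5,0,4 for degrees 0…14.
[y¹⁴] = 1·4 + 1·0 + 1·5 + 1·0 + 1·4 + 1·0 = 13.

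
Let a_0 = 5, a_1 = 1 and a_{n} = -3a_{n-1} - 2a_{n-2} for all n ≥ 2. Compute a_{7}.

757

The ordinary generating function has denominator 1 + 3t + 2t^2.
Iterating the recurrence: a_0,…,a_{7} = 5, 1, -13, 37, -85, 181, -373, 757.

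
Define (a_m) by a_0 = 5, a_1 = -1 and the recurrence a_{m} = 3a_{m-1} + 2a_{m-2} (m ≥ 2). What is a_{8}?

The ordinary generating function has denominator 1 - 3x - 2x^2.
Iterating the recurrence: a_0,…,a_{8} = 5, -1, 7, 19, 71, 251, 895, 3187, 11351.

11351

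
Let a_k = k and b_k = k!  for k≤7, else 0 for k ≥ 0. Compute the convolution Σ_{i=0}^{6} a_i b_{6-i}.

205

The convolution is the t^6 coefficient of A(t)B(t).
Σ = 0·720 + 1·120 + 2·24 + 3·6 + 4·2 + 5·1 + 6·1 = 205.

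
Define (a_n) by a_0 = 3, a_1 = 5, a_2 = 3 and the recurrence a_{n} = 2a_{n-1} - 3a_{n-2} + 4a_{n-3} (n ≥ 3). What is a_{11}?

275

The ordinary generating function has denominator 1 - 2t + 3t^2 - 4t^3.
Iterating the recurrence: a_0,…,a_{11} = 3, 5, 3, 3, 17, 37, 35, 27, 97, 253, 323, 275.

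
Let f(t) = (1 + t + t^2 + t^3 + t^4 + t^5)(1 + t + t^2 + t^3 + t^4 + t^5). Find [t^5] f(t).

(1 + t + t^2 + t^3 + t^4 + t^5) has coefficients 1,1,1,1,1,1 for degrees 0…5.
(1 + t + t^2 + t^3 + t^4 + t^5) has coefficients 1,1,1,1,1,1 for degrees 0…5.
[t^5] = 1·1 + 1·1 + 1·1 + 1·1 + 1·1 + 1·1 = 6.

6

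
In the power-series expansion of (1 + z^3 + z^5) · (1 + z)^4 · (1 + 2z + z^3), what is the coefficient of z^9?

17

(1 + z^3 + z^5) has coefficients 1,0,0,1,0,1 for degrees 0…5.
(1 + z)^4 has coefficients 1,4,6,4,1,0,0,0,0,0 for degrees 0…9.
Finally multiplying by (1 + 2z + z^3), the product of all factors after the first has coefficients 1,6,14,17,13,8,4,1,0,0 for degrees 0…9.
[z^9] = 1·0 + 1·4 + 1·13 = 17.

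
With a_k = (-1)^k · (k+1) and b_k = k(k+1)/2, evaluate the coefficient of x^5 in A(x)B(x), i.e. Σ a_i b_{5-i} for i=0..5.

6

Write out a_i and b_{5-i} for i = 0,…,5 and sum the products.
Σ = 1·15 − 2·10 + 3·6 − 4·3 + 5·1 − 6·0 = 6.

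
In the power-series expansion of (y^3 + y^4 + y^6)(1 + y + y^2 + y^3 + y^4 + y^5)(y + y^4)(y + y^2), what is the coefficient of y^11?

(y^3 + y^4 + y^6) has coefficients 0,0,0,1,1,0,1 for degrees 0…6.
(1 + y + y^2 + y^3 + y^4 + y^5) has coefficients 1,1,1,1,1,1,0,0,0,0,0,0 for degrees 0…11.
Multiplying by (y + y^4) gives running coefficients 0,1,1,1,2,2,2,1,1,1,0,0 for degrees 0…11.
Finally multiplying by (y + y^2), the product of all factors after the first has coefficients 0,0,1,2,2,3,4,4,3,2,2,1 for degrees 0…11.
[y^11] = 1·3 + 1·4 + 1·3 = 10.

10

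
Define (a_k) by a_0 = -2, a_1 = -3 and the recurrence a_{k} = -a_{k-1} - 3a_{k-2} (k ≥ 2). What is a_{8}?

-27

The ordinary generating function has denominator 1 + y + 3y^2.
Iterating the recurrence: a_0,…,a_{8} = -2, -3, 9, 0, -27, 27, 54, -135, -27.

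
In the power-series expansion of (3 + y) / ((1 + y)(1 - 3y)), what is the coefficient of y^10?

The denominator gives the recurrence a_n = 2a_(n−1) + 3a_(n−2) for n ≥ 2; the numerator fixes a_0 = 3, a_1 = 7.
Iterating: 3, 7, 23, 67, 203, 607, 1823, 5467, 16403, 49207, 147623, so a_10 = 147623.

147623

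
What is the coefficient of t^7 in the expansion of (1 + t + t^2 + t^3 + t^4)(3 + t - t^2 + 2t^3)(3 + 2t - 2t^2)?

4

(1 + t + t^2 + t^3 + t^4) has coefficients 1,1,1,1,1 for degrees 0…4.
(3 + t - t^2 + 2t^3) has coefficients 3,1,-1,2,0,0,0,0 for degrees 0…7.
Finally multiplying by (3 + 2t - 2t^2), the product of all factors after the first has coefficients 9,9,-7,2,6,-4,0,0 for degrees 0…7.
[t^7] = 1·0 + 1·0 + 1·(-4) + 1·6 + 1·2 = 4.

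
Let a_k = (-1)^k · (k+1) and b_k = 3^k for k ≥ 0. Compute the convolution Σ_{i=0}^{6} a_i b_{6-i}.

412

Write out a_i and b_{6-i} for i = 0,…,6 and sum the products.
Σ = 1·729 − 2·243 + 3·81 − 4·27 + 5·9 − 6·3 + 7·1 = 412.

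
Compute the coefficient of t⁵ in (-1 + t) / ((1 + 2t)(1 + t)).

The denominator gives the recurrence a_n = −3a_(n−1) − 2a_(n−2) for n ≥ 3; the numerator fixes a_0 = -1, a_1 = 4, a_2 = -10.
Iterating: -1, 4, -10, 22, -46, 94, so a_5 = 94.

94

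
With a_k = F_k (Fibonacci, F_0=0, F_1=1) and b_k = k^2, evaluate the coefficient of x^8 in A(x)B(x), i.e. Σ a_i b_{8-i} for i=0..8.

273

The convolution is the x^8 coefficient of A(x)B(x).
Σ = 0·64 + 1·49 + 1·36 + 2·25 + 3·16 + 5·9 + 8·4 + 13·1 + 21·0 = 273.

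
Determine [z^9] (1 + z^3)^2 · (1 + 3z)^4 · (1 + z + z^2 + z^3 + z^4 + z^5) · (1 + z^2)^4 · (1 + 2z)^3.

96241

(1 + z^3)^2 has coefficients 1,0,0,2,0,0,1 for degrees 0…6.
(1 + 3z)^4 has coefficients 1,12,54,108,81,0,0,0,0,0 for degrees 0…9.
Multiplying by (1 + z + z^2 + z^3 + z^4 + z^5) gives running coefficients 1,13,67,175,256,256,255,243,189,81 for degrees 0…9.
Multiplying by (1 + z^2)^4 gives running coefficients 1,13,71,227,530,1034,1685,2369,3014,3302 for degrees 0…9.
Finally multiplying by (1 + 2z)^3, the product of all factors after the first has coefficients 1,19,161,817,2848,7506,16065,29127,45720,63294 for degrees 0…9.
[z^9] = 1·63294 + 2·16065 + 1·817 = 96241.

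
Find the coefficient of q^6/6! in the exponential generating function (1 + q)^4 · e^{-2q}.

The EGF product rule gives c_6 = Σ_{k_1+k_2=6} C(6; k_1,k_2) · ∏ g_i(k_i), where (1+q)^4 gives the falling factorial (4)_k; e^{-2q} gives (-2)^k.
g_1(k) for k = 0…6: 1, 4, 12, 24, 24, 0, 0.
g_2(k) for k = 0…6: 1, -2, 4, -8, 16, -32, 64.
c_6 = Σ_k C(6,k)·g_1(k)·g_2(6−k) = 1·1·64 + 6·4·(-32) + 15·12·16 + 20·24·(-8) + 15·24·4 = 64 − 768 + 2880 − 3840 + 1440 = -224.

-224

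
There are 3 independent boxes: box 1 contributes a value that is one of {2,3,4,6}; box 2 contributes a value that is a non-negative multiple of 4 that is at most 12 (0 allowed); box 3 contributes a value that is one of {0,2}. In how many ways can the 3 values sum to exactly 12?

3

The generating function for the choices is (y² + y³ + y⁴ + y⁶)·(1 + y⁴ + y⁸ + y¹²)·(1 + y²); the count is [y¹²].
(y² + y³ + y⁴ + y⁶) has coefficients 0,0,1,1,1,0,1 for degrees 0…6.
(1 + y⁴ + y⁸ + y¹²) has coefficients 1,0,0,0,1,0,0,0,1,0,0,0,1 for degrees 0…12.
Finally multiplying by (1 + y²), the product of all factors after the first has coefficients 1,0,1,0,1,0,1,0,1,0,1,0,1 for degrees 0…12.
[y¹²] = 1·1 + 1·0 + 1·1 + 1·1 = 3.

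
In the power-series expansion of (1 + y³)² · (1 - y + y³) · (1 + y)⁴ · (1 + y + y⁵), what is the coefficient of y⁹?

26

(1 + y³)² has coefficients 1,0,0,2,0,0,1 for degrees 0…6.
(1 - y + y³) has coefficients 1,-1,0,1,0,0,0,0,0,0 for degrees 0…9.
Multiplying by (1 + y)⁴ gives running coefficients 1,3,2,-1,1,5,4,1,0,0 for degrees 0…9.
Finally multiplying by (1 + y + y⁵), the product of all factors after the first has coefficients 1,4,5,1,0,7,12,7,0,1 for degrees 0…9.
[y⁹] = 1·1 + 2·12 + 1·1 = 26.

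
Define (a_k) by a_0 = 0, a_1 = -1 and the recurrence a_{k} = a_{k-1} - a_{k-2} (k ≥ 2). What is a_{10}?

1

The ordinary generating function has denominator 1 - q + q^2.
Iterating the recurrence: a_0,…,a_{10} = 0, -1, -1, 0, 1, 1, 0, -1, -1, 0, 1.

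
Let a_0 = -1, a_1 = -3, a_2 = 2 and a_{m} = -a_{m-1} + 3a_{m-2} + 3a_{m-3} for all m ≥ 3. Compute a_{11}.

The ordinary generating function has denominator 1 + x - 3x^2 - 3x^3.
Iterating the recurrence: a_0,…,a_{11} = -1, -3, 2, -14, 11, -47, 38, -146, 119, -443, 362, -1334.

-1334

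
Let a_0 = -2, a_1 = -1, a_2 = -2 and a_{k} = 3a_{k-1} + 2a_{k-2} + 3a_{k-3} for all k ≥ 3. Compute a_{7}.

The ordinary generating function has denominator 1 - 3x - 2x^2 - 3x^3.
Iterating the recurrence: a_0,…,a_{7} = -2, -1, -2, -14, -49, -181, -683, -2558.

-2558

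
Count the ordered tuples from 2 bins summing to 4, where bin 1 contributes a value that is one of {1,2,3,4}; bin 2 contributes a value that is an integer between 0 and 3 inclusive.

The generating function for the choices is (t + t^2 + t^3 + t^4)·(1 + t + t^2 + t^3); the count is [t^4].
(t + t^2 + t^3 + t^4) has coefficients 0,1,1,1,1 for degrees 0…4.
(1 + t + t^2 + t^3) has coefficients 1,1,1,1,0 for degrees 0…4.
[t^4] = 1·1 + 1·1 + 1·1 + 1·1 = 4.

4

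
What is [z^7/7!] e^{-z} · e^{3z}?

The EGF product rule gives c_7 = Σ_{k_1+k_2=7} C(7; k_1,k_2) · ∏ g_i(k_i), where e^{-z} gives (-1)^k; e^{3z} gives (3)^k.
g_1(k) for k = 0…7: 1, -1, 1, -1, 1, -1, 1, -1.
g_2(k) for k = 0…7: 1, 3, 9, 27, 81, 243, 729, 2187.
c_7 = Σ_k C(7,k)·g_1(k)·g_2(7−k) = 1·1·2187 + 7·(-1)·729 + 21·1·243 + 35·(-1)·81 + 35·1·27 + 21·(-1)·9 + 7·1·3 + 1·(-1)·1 = 2187 − 5103 + 5103 − 2835 + 945 − 189 + 21 − 1 = 128.

128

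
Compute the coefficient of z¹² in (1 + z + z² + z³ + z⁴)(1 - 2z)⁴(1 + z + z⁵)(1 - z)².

(1 + z + z² + z³ + z⁴) has coefficients 1,1,1,1,1 for degrees 0…4.
(1 - 2z)⁴ has coefficients 1,-8,24,-32,16,0,0,0,0,0,0,0,0 for degrees 0…12.
Multiplying by (1 + z + z⁵) gives running coefficients 1,-7,16,-8,-16,17,-8,24,-32,16,0,0,0 for degrees 0…12.
Finally multiplying by (1 - z)², the product of all factors after the first has coefficients 1,-9,31,-47,16,41,-58,57,-88,104,-64,16,0 for degrees 0…12.
[z¹²] = 1·0 + 1·16 + 1·(-64) + 1·104 + 1·(-88) = -32.

-32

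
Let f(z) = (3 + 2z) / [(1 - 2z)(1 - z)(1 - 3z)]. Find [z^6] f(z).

Partial fractions give a closed form: a_n = (-16)·2^n + (5/2)·1^n + (33/2)·3^n.
At n = 6: a_6 = 11007.

11007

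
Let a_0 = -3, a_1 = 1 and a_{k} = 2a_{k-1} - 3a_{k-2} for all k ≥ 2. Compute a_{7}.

The ordinary generating function has denominator 1 - 2t + 3t^2.
Iterating the recurrence: a_0,…,a_{7} = -3, 1, 11, 19, 5, -47, -109, -77.

-77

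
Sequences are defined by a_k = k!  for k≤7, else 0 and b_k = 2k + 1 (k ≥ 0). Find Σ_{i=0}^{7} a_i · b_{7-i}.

8072

The convolution is the t^7 coefficient of A(t)B(t).
Σ = 1·15 + 1·13 + 2·11 + 6·9 + 24·7 + 120·5 + 720·3 + 5040·1 = 8072.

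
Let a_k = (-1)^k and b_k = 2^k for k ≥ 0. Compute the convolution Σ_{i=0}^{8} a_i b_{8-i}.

This is [x^8] in the product of the two ordinary generating functions.
Σ = 1·256 − 1·128 + 1·64 − 1·32 + 1·16 − 1·8 + 1·4 − 1·2 + 1·1 = 171.

171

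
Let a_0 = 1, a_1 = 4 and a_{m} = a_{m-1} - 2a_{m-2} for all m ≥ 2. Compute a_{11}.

114

The ordinary generating function has denominator 1 - z + 2z^2.
Iterating the recurrence: a_0,…,a_{11} = 1, 4, 2, -6, -10, 2, 22, 18, -26, -62, -10, 114.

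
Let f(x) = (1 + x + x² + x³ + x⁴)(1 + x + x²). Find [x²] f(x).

(1 + x + x² + x³ + x⁴) has coefficients 1,1,1 for degrees 0…2.
(1 + x + x²) has coefficients 1,1,1 for degrees 0…2.
[x²] = 1·1 + 1·1 + 1·1 = 3.

3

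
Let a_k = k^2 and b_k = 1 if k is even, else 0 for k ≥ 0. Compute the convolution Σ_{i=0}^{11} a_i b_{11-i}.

Write out a_i and b_{11-i} for i = 0,…,11 and sum the products.
Σ = 0·0 + 1·1 + 4·0 + 9·1 + 16·0 + 25·1 + 36·0 + 49·1 + 64·0 + 81·1 + 100·0 + 121·1 = 286.

286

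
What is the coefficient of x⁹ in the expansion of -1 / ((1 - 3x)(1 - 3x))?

-196830

The denominator gives the recurrence a_n = 6a_(n−1) − 9a_(n−2) for n ≥ 2; the numerator fixes a_0 = -1, a_1 = -6.
Iterating: -1, -6, -27, -108, -405, -1458, -5103, -17496, -59049, -196830, so a_9 = -196830.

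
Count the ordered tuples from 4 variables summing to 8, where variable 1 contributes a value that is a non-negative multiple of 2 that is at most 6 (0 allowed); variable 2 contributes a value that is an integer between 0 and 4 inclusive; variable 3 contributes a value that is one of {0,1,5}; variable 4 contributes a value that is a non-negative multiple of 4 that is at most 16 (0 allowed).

The generating function for the choices is (1 + q² + q⁴ + q⁶)·(1 + q + q² + q³ + q⁴)·(1 + q + q⁵)·(1 + q⁴ + q⁸ + q¹² + q¹⁶); the count is [q⁸].
(1 + q² + q⁴ + q⁶) has coefficients 1,0,1,0,1,0,1 for degrees 0…6.
(1 + q + q² + q³ + q⁴) has coefficients 1,1,1,1,1,0,0,0,0 for degrees 0…8.
Multiplying by (1 + q + q⁵) gives running coefficients 1,2,2,2,2,2,1,1,1 for degrees 0…8.
Finally multiplying by (1 + q⁴ + q⁸ + q¹² + q¹⁶), the product of all factors after the first has coefficients 1,2,2,2,3,4,3,3,4 for degrees 0…8.
[q⁸] = 1·4 + 1·3 + 1·3 + 1·2 = 12.

12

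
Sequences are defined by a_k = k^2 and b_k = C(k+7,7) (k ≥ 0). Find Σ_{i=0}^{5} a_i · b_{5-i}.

1287

Write out a_i and b_{5-i} for i = 0,…,5 and sum the products.
Σ = 0·792 + 1·330 + 4·120 + 9·36 + 16·8 + 25·1 = 1287.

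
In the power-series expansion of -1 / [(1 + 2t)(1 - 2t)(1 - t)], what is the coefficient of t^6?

-85

Partial fractions give a closed form: a_n = (-1/3)·(-2)^n + (-1)·2^n + (1/3)·1^n.
At n = 6: a_6 = -85.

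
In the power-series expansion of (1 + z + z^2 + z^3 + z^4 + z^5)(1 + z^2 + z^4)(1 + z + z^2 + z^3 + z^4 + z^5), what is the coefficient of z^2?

4

(1 + z + z^2 + z^3 + z^4 + z^5) has coefficients 1,1,1 for degrees 0…2.
(1 + z^2 + z^4) has coefficients 1,0,1 for degrees 0…2.
Finally multiplying by (1 + z + z^2 + z^3 + z^4 + z^5), the product of all factors after the first has coefficients 1,1,2 for degrees 0…2.
[z^2] = 1·2 + 1·1 + 1·1 = 4.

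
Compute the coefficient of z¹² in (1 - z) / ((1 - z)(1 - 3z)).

The denominator gives the recurrence a_n = 4a_(n−1) − 3a_(n−2) for n ≥ 3; the numerator fixes a_0 = 1, a_1 = 3, a_2 = 9.
Iterating: 1, 3, 9, 27, 81, 243, 729, 2187, 6561, 19683, 59049, 177147, 531441, so a_12 = 531441.

531441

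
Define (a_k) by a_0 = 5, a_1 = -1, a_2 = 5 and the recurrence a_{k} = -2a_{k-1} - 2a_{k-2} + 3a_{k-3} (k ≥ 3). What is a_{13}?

11983

The ordinary generating function has denominator 1 + 2y + 2y^2 - 3y^3.
Iterating the recurrence: a_0,…,a_{13} = 5, -1, 5, 7, -27, 55, -35, -121, 477, -817, 317, 2431, -7947, 11983.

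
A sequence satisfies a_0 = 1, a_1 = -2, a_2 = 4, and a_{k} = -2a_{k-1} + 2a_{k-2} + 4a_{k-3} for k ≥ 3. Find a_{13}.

The ordinary generating function has denominator 1 + 2y - 2y^2 - 4y^3.
Iterating the recurrence: a_0,…,a_{13} = 1, -2, 4, -8, 16, -32, 64, -128, 256, -512, 1024, -2048, 4096, -8192.

-8192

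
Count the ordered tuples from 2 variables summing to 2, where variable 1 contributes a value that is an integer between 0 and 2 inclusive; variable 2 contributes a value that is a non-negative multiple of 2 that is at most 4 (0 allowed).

The generating function for the choices is (1 + y + y²)·(1 + y² + y⁴); the count is [y²].
(1 + y + y²) has coefficients 1,1,1 for degrees 0…2.
(1 + y² + y⁴) has coefficients 1,0,1 for degrees 0…2.
[y²] = 1·1 + 1·0 + 1·1 = 2.

2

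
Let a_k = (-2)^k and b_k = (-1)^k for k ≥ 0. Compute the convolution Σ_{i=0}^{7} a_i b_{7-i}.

The convolution is the x^7 coefficient of A(x)B(x).
Σ = 1·(-1) − 2·1 + 4·(-1) − 8·1 + 16·(-1) − 32·1 + 64·(-1) − 128·1 = -255.

-255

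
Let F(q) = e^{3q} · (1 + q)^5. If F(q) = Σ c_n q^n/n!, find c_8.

The EGF product rule gives c_8 = Σ_{k_1+k_2=8} C(8; k_1,k_2) · ∏ g_i(k_i), where e^{3q} gives (3)^k; (1+q)^5 gives the falling factorial (5)_k.
g_1(k) for k = 0…8: 1, 3, 9, 27, 81, 243, 729, 2187, 6561.
g_2(k) for k = 0…8: 1, 5, 20, 60, 120, 120, 0, 0, 0.
c_8 = Σ_k C(8,k)·g_1(k)·g_2(8−k) = 56·27·120 + 70·81·120 + 56·243·60 + 28·729·20 + 8·2187·5 + 1·6561·1 = 181440 + 680400 + 816480 + 408240 + 87480 + 6561 = 2180601.

2180601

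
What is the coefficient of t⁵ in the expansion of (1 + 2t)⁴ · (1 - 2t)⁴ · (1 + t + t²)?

(1 + 2t)⁴ has coefficients 1,8,24,32,16 for degrees 0…4.
(1 - 2t)⁴ has coefficients 1,-8,24,-32,16,0 for degrees 0…5.
Finally multiplying by (1 + t + t²), the product of all factors after the first has coefficients 1,-7,17,-16,8,-16 for degrees 0…5.
[t⁵] = 1·(-16) + 8·8 + 24·(-16) + 32·17 + 16·(-7) = 96.

96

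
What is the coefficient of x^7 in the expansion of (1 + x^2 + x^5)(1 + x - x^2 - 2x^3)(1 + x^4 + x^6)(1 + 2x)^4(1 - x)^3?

25

(1 + x^2 + x^5) has coefficients 1,0,1,0,0,1 for degrees 0…5.
(1 + x - x^2 - 2x^3) has coefficients 1,1,-1,-2,0,0,0,0 for degrees 0…7.
Multiplying by (1 + x^4 + x^6) gives running coefficients 1,1,-1,-2,1,1,0,-1 for degrees 0…7.
Multiplying by (1 + 2x)^4 gives running coefficients 1,9,31,46,9,-55,-48,23 for degrees 0…7.
Finally multiplying by (1 - x)^3, the product of all factors after the first has coefficients 1,6,7,-21,-45,25,98,-7 for degrees 0…7.
[x^7] = 1·(-7) + 1·25 + 1·7 = 25.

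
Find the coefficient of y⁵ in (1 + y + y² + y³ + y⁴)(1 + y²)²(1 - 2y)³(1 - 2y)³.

-297

(1 + y + y² + y³ + y⁴) has coefficients 1,1,1,1,1 for degrees 0…4.
(1 + y²)² has coefficients 1,0,2,0,1,0 for degrees 0…5.
Multiplying by (1 - 2y)³ gives running coefficients 1,-6,14,-20,25,-22 for degrees 0…5.
Finally multiplying by (1 - 2y)³, the product of all factors after the first has coefficients 1,-12,62,-184,361,-524 for degrees 0…5.
[y⁵] = 1·(-524) + 1·361 + 1·(-184) + 1·62 + 1·(-12) = -297.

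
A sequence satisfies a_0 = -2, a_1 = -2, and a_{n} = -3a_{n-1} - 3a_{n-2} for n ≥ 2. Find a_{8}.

The ordinary generating function has denominator 1 + 3x + 3x^2.
Iterating the recurrence: a_0,…,a_{8} = -2, -2, 12, -30, 54, -72, 54, 54, -324.

-324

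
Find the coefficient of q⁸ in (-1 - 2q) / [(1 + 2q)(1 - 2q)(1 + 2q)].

-256

The denominator gives the recurrence a_n = −2a_(n−1) + 4a_(n−2) + 8a_(n−3) for n ≥ 3; the numerator fixes a_0 = -1, a_1 = 0, a_2 = -4.
Iterating: -1, 0, -4, 0, -16, 0, -64, 0, -256, so a_8 = -256.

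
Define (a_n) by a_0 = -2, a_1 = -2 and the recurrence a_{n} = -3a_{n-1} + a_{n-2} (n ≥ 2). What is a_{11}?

The ordinary generating function has denominator 1 + 3y - y^2.
Iterating the recurrence: a_0,…,a_{11} = -2, -2, 4, -14, 46, -152, 502, -1658, 5476, -18086, 59734, -197288.

-197288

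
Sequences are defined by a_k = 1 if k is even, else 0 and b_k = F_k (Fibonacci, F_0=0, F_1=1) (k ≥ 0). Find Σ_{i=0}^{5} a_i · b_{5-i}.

Write out a_i and b_{5-i} for i = 0,…,5 and sum the products.
Σ = 1·5 + 0·3 + 1·2 + 0·1 + 1·1 + 0·0 = 8.

8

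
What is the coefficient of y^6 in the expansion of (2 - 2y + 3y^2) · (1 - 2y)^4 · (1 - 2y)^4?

(2 - 2y + 3y^2) has coefficients 2,-2,3 for degrees 0…2.
(1 - 2y)^4 has coefficients 1,-8,24,-32,16,0,0 for degrees 0…6.
Finally multiplying by (1 - 2y)^4, the product of all factors after the first has coefficients 1,-16,112,-448,1120,-1792,1792 for degrees 0…6.
[y^6] = 2·1792 − 2·(-1792) + 3·1120 = 10528.

10528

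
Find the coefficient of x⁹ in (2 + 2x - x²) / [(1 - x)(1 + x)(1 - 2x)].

1876

Partial fractions give a closed form: a_n = (-3/2)·1^n + (-1/6)·(-1)^n + (11/3)·2^n.
At n = 9: a_9 = 1876.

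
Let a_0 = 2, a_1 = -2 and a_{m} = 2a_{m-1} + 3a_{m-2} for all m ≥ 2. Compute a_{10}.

The ordinary generating function has denominator 1 - 2y - 3y^2.
Iterating the recurrence: a_0,…,a_{10} = 2, -2, 2, -2, 2, -2, 2, -2, 2, -2, 2.

2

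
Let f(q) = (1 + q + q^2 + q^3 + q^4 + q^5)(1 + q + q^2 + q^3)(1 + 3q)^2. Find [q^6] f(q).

63

(1 + q + q^2 + q^3 + q^4 + q^5) has coefficients 1,1,1,1,1,1 for degrees 0…5.
(1 + q + q^2 + q^3) has coefficients 1,1,1,1,0,0,0 for degrees 0…6.
Finally multiplying by (1 + 3q)^2, the product of all factors after the first has coefficients 1,7,16,16,15,9,0 for degrees 0…6.
[q^6] = 1·0 + 1·9 + 1·15 + 1·16 + 1·16 + 1·7 = 63.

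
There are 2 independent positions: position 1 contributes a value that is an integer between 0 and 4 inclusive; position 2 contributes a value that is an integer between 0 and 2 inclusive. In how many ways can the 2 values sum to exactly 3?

3

The generating function for the choices is (1 + x + x² + x³ + x⁴)·(1 + x + x²); the count is [x³].
(1 + x + x² + x³ + x⁴) has coefficients 1,1,1,1 for degrees 0…3.
(1 + x + x²) has coefficients 1,1,1,0 for degrees 0…3.
[x³] = 1·0 + 1·1 + 1·1 + 1·1 = 3.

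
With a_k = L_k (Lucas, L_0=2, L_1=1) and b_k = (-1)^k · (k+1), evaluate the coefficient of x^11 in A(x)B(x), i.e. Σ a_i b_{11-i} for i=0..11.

Write out a_i and b_{11-i} for i = 0,…,11 and sum the products.
Σ = 2·(-12) + 1·11 + 3·(-10) + 4·9 + 7·(-8) + 11·7 + 18·(-6) + 29·5 + 47·(-4) + 76·3 + 123·(-2) + 199·1 = 44.

44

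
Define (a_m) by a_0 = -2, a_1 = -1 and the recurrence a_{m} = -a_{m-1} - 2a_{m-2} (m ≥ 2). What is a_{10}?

-79

The ordinary generating function has denominator 1 + t + 2t^2.
Iterating the recurrence: a_0,…,a_{10} = -2, -1, 5, -3, -7, 13, 1, -27, 25, 29, -79.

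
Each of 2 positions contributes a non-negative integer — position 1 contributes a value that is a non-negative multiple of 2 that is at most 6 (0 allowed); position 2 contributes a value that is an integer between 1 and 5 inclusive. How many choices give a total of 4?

The generating function for the choices is (1 + y² + y⁴ + y⁶)·(y + y² + y³ + y⁴ + y⁵); the count is [y⁴].
(1 + y² + y⁴ + y⁶) has coefficients 1,0,1,0,1 for degrees 0…4.
(y + y² + y³ + y⁴ + y⁵) has coefficients 0,1,1,1,1 for degrees 0…4.
[y⁴] = 1·1 + 1·1 + 1·0 = 2.

2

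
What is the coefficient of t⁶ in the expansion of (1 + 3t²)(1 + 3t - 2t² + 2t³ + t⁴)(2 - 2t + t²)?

-11

(1 + 3t²) has coefficients 1,0,3 for degrees 0…2.
(1 + 3t - 2t² + 2t³ + t⁴) has coefficients 1,3,-2,2,1,0,0 for degrees 0…6.
Finally multiplying by (2 - 2t + t²), the product of all factors after the first has coefficients 2,4,-9,11,-4,0,1 for degrees 0…6.
[t⁶] = 1·1 + 3·(-4) = -11.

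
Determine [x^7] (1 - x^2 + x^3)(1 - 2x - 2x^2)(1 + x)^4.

(1 - x^2 + x^3) has coefficients 1,0,-1,1 for degrees 0…3.
(1 - 2x - 2x^2) has coefficients 1,-2,-2,0,0,0,0,0 for degrees 0…7.
Finally multiplying by (1 + x)^4, the product of all factors after the first has coefficients 1,2,-4,-16,-19,-10,-2,0 for degrees 0…7.
[x^7] = 1·0 − 1·(-10) + 1·(-19) = -9.

-9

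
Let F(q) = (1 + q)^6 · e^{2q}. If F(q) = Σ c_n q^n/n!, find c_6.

The EGF product rule gives c_6 = Σ_{k_1+k_2=6} C(6; k_1,k_2) · ∏ g_i(k_i), where (1+q)^6 gives the falling factorial (6)_k; e^{2q} gives (2)^k.
g_1(k) for k = 0…6: 1, 6, 30, 120, 360, 720, 720.
g_2(k) for k = 0…6: 1, 2, 4, 8, 16, 32, 64.
c_6 = Σ_k C(6,k)·g_1(k)·g_2(6−k) = 1·1·64 + 6·6·32 + 15·30·16 + 20·120·8 + 15·360·4 + 6·720·2 + 1·720·1 = 64 + 1152 + 7200 + 19200 + 21600 + 8640 + 720 = 58576.

58576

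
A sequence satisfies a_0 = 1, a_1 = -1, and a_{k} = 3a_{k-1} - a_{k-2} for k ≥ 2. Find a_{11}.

-24476

The ordinary generating function has denominator 1 - 3z + z^2.
Iterating the recurrence: a_0,…,a_{11} = 1, -1, -4, -11, -29, -76, -199, -521, -1364, -3571, -9349, -24476.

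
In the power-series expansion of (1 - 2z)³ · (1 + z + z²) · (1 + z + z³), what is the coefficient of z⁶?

(1 - 2z)³ has coefficients 1,-6,12,-8 for degrees 0…3.
(1 + z + z²) has coefficients 1,1,1,0,0,0,0 for degrees 0…6.
Finally multiplying by (1 + z + z³), the product of all factors after the first has coefficients 1,2,2,2,1,1,0 for degrees 0…6.
[z⁶] = 1·0 − 6·1 + 12·1 − 8·2 = -10.

-10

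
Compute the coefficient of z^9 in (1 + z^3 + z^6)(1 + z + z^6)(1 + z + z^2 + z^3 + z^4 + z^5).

(1 + z^3 + z^6) has coefficients 1,0,0,1,0,0,1 for degrees 0…6.
(1 + z + z^6) has coefficients 1,1,0,0,0,0,1,0,0,0 for degrees 0…9.
Finally multiplying by (1 + z + z^2 + z^3 + z^4 + z^5), the product of all factors after the first has coefficients 1,2,2,2,2,2,2,1,1,1 for degrees 0…9.
[z^9] = 1·1 + 1·2 + 1·2 = 5.

5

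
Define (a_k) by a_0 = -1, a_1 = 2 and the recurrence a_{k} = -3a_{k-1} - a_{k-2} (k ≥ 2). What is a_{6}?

The ordinary generating function has denominator 1 + 3y + y^2.
Iterating the recurrence: a_0,…,a_{6} = -1, 2, -5, 13, -34, 89, -233.

-233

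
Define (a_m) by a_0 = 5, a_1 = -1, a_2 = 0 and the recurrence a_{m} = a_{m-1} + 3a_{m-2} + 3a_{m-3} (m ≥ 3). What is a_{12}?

32805

The ordinary generating function has denominator 1 - z - 3z^2 - 3z^3.
Iterating the recurrence: a_0,…,a_{12} = 5, -1, 0, 12, 9, 45, 108, 270, 729, 1863, 4860, 12636, 32805.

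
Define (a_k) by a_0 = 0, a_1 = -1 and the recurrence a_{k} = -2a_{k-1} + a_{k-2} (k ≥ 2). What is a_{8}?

The ordinary generating function has denominator 1 + 2z - z^2.
Iterating the recurrence: a_0,…,a_{8} = 0, -1, 2, -5, 12, -29, 70, -169, 408.

408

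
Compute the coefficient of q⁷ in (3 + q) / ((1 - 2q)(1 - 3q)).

20974

The denominator gives the recurrence a_n = 5a_(n−1) − 6a_(n−2) for n ≥ 2; the numerator fixes a_0 = 3, a_1 = 16.
Iterating: 3, 16, 62, 214, 698, 2206, 6842, 20974, so a_7 = 20974.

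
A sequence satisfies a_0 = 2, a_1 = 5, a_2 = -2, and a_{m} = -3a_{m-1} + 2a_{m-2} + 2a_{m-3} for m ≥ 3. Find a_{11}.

The ordinary generating function has denominator 1 + 3x - 2x^2 - 2x^3.
Iterating the recurrence: a_0,…,a_{11} = 2, 5, -2, 20, -54, 198, -662, 2274, -7750, 26474, -90374, 308570.

308570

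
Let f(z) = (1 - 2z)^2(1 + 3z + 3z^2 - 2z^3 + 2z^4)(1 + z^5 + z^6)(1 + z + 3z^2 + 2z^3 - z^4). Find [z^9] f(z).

26

(1 - 2z)^2 has coefficients 1,-4,4 for degrees 0…2.
(1 + 3z + 3z^2 - 2z^3 + 2z^4) has coefficients 1,3,3,-2,2,0,0,0,0,0 for degrees 0…9.
Multiplying by (1 + z^5 + z^6) gives running coefficients 1,3,3,-2,2,1,4,6,1,0 for degrees 0…9.
Finally multiplying by (1 + z + 3z^2 + 2z^3 - z^4), the product of all factors after the first has coefficients 1,4,9,12,14,0,4,19,19,26 for degrees 0…9.
[z^9] = 1·26 − 4·19 + 4·19 = 26.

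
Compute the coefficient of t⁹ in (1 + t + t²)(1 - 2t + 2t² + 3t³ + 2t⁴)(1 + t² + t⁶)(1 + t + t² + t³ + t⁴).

(1 + t + t²) has coefficients 1,1,1 for degrees 0…2.
(1 - 2t + 2t² + 3t³ + 2t⁴) has coefficients 1,-2,2,3,2,0,0,0,0,0 for degrees 0…9.
Multiplying by (1 + t² + t⁶) gives running coefficients 1,-2,3,1,4,3,3,-2,2,3 for degrees 0…9.
Finally multiplying by (1 + t + t² + t³ + t⁴), the product of all factors after the first has coefficients 1,-1,2,3,7,9,14,9,10,9 for degrees 0…9.
[t⁹] = 1·9 + 1·10 + 1·9 = 28.

28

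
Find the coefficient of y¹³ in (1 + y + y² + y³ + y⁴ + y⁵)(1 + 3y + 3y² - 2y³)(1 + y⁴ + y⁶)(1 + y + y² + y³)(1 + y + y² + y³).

(1 + y + y² + y³ + y⁴ + y⁵) has coefficients 1,1,1,1,1,1 for degrees 0…5.
(1 + 3y + 3y² - 2y³) has coefficients 1,3,3,-2,0,0,0,0,0,0,0,0,0,0 for degrees 0…13.
Multiplying by (1 + y⁴ + y⁶) gives running coefficients 1,3,3,-2,1,3,4,1,3,-2,0,0,0,0 for degrees 0…13.
Multiplying by (1 + y + y² + y³) gives running coefficients 1,4,7,5,5,5,6,9,11,6,2,1,-2,0 for degrees 0…13.
Finally multiplying by (1 + y + y² + y³), the product of all factors after the first has coefficients 1,5,12,17,21,22,21,25,31,32,28,20,7,1 for degrees 0…13.
[y¹³] = 1·1 + 1·7 + 1·20 + 1·28 + 1·32 + 1·31 = 119.

119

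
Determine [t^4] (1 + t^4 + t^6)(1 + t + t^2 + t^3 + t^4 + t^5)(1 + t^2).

3

(1 + t^4 + t^6) has coefficients 1,0,0,0,1 for degrees 0…4.
(1 + t + t^2 + t^3 + t^4 + t^5) has coefficients 1,1,1,1,1 for degrees 0…4.
Finally multiplying by (1 + t^2), the product of all factors after the first has coefficients 1,1,2,2,2 for degrees 0…4.
[t^4] = 1·2 + 1·1 = 3.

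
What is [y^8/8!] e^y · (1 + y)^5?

19081

The EGF product rule gives c_8 = Σ_{k_1+k_2=8} C(8; k_1,k_2) · ∏ g_i(k_i), where e^y gives (1)^k; (1+y)^5 gives the falling factorial (5)_k.
g_1(k) for k = 0…8: 1, 1, 1, 1, 1, 1, 1, 1, 1.
g_2(k) for k = 0…8: 1, 5, 20, 60, 120, 120, 0, 0, 0.
c_8 = Σ_k C(8,k)·g_1(k)·g_2(8−k) = 56·1·120 + 70·1·120 + 56·1·60 + 28·1·20 + 8·1·5 + 1·1·1 = 6720 + 8400 + 3360 + 560 + 40 + 1 = 19081.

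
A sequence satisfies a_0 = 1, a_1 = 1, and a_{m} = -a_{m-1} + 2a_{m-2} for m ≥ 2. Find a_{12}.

1

The ordinary generating function has denominator 1 + y - 2y^2.
Iterating the recurrence: a_0,…,a_{12} = 1, 1, 1, 1, 1, 1, 1, 1, 1, 1, 1, 1, 1.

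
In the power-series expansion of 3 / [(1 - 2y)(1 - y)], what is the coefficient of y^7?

The denominator gives the recurrence a_n = 3a_(n−1) − 2a_(n−2) for n ≥ 2; the numerator fixes a_0 = 3, a_1 = 9.
Iterating: 3, 9, 21, 45, 93, 189, 381, 765, so a_7 = 765.

765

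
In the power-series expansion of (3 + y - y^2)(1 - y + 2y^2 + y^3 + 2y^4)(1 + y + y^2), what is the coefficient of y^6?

(3 + y - y^2) has coefficients 3,1,-1 for degrees 0…2.
(1 - y + 2y^2 + y^3 + 2y^4) has coefficients 1,-1,2,1,2,0,0 for degrees 0…6.
Finally multiplying by (1 + y + y^2), the product of all factors after the first has coefficients 1,0,2,2,5,3,2 for degrees 0…6.
[y^6] = 3·2 + 1·3 − 1·5 = 4.

4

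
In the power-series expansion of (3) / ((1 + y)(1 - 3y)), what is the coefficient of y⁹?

Partial fractions give a closed form: a_n = (3/4)·(-1)^n + (9/4)·3^n.
At n = 9: a_9 = 44286.

44286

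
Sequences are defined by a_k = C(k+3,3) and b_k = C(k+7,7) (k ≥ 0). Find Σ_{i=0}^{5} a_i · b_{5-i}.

4368

Write out a_i and b_{5-i} for i = 0,…,5 and sum the products.
Σ = 1·792 + 4·330 + 10·120 + 20·36 + 35·8 + 56·1 = 4368.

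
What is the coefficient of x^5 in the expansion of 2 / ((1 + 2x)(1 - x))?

-42

Partial fractions give a closed form: a_n = (4/3)·(-2)^n + (2/3)·1^n.
At n = 5: a_5 = -42.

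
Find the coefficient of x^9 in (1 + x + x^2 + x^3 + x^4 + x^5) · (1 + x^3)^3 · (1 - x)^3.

(1 + x + x^2 + x^3 + x^4 + x^5) has coefficients 1,1,1,1,1,1 for degrees 0…5.
(1 + x^3)^3 has coefficients 1,0,0,3,0,0,3,0,0,1 for degrees 0…9.
Finally multiplying by (1 - x)^3, the product of all factors after the first has coefficients 1,-3,3,2,-9,9,0,-9,9,-2 for degrees 0…9.
[x^9] = 1·(-2) + 1·9 + 1·(-9) + 1·0 + 1·9 + 1·(-9) = -2.

-2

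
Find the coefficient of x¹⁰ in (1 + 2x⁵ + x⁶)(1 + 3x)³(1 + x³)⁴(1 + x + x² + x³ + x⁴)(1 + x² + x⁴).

(1 + 2x⁵ + x⁶) has coefficients 1,0,0,0,0,2,1 for degrees 0…6.
(1 + 3x)³ has coefficients 1,9,27,27,0,0,0,0,0,0,0 for degrees 0…10.
Multiplying by (1 + x³)⁴ gives running coefficients 1,9,27,31,36,108,114,54,162,166,36 for degrees 0…10.
Multiplying by (1 + x + x² + x³ + x⁴) gives running coefficients 1,10,37,68,104,211,316,343,474,604,532 for degrees 0…10.
Finally multiplying by (1 + x² + x⁴), the product of all factors after the first has coefficients 1,10,38,78,142,289,457,622,894,1158,1322 for degrees 0…10.
[x¹⁰] = 1·1322 + 2·289 + 1·142 = 2042.

2042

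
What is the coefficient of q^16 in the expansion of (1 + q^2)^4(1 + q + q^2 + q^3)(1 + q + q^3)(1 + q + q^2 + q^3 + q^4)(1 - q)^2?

(1 + q^2)^4 has coefficients 1,0,4,0,6,0,4,0,1 for degrees 0…8.
(1 + q + q^2 + q^3) has coefficients 1,1,1,1,0,0,0,0,0,0,0,0,0,0,0,0,0 for degrees 0…16.
Multiplying by (1 + q + q^3) gives running coefficients 1,2,2,3,2,1,1,0,0,0,0,0,0,0,0,0,0 for degrees 0…16.
Multiplying by (1 + q + q^2 + q^3 + q^4) gives running coefficients 1,3,5,8,10,10,9,7,4,2,1,0,0,0,0,0,0 for degrees 0…16.
Finally multiplying by (1 - q)^2, the product of all factors after the first has coefficients 1,1,0,1,-1,-2,-1,-1,-1,1,1,0,1,0,0,0,0 for degrees 0…16.
[q^16] = 1·0 + 4·0 + 6·1 + 4·1 + 1·(-1) = 9.

9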